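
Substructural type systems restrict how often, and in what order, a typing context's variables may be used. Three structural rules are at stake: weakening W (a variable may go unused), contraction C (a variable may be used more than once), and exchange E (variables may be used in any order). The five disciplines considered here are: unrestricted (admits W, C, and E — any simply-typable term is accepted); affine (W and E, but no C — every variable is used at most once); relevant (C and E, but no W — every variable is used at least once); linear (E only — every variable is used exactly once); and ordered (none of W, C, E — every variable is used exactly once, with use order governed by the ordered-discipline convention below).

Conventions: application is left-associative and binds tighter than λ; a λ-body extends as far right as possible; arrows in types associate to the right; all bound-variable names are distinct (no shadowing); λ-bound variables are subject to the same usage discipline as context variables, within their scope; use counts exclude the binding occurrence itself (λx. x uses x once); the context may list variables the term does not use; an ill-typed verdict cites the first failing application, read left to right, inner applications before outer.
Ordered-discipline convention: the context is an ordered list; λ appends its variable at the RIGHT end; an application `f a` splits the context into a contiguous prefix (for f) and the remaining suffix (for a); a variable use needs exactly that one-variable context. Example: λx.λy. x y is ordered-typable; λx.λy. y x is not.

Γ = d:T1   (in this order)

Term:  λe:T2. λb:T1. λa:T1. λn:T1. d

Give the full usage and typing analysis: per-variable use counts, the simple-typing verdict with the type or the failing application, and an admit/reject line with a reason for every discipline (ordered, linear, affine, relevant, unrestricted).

counts: d ×1, e (λ-bound) ×0, b (λ-bound) ×0, a (λ-bound) ×0, n (λ-bound) ×0
left-to-right use order: d
typing: well-typed — term : T2 -> T1 -> T1 -> T1 -> T1
ordered ✗ (unused: e, b, a, n — weakening required)
linear ✗ (unused: e, b, a, n — weakening required)
affine ✓ (none of d, e, b, a, n used more than once)
relevant ✗ (unused: e, b, a, n — weakening required)
unrestricted ✓ (type-checks (T2 -> T1 -> T1 -> T1 -> T1) and nothing is barred)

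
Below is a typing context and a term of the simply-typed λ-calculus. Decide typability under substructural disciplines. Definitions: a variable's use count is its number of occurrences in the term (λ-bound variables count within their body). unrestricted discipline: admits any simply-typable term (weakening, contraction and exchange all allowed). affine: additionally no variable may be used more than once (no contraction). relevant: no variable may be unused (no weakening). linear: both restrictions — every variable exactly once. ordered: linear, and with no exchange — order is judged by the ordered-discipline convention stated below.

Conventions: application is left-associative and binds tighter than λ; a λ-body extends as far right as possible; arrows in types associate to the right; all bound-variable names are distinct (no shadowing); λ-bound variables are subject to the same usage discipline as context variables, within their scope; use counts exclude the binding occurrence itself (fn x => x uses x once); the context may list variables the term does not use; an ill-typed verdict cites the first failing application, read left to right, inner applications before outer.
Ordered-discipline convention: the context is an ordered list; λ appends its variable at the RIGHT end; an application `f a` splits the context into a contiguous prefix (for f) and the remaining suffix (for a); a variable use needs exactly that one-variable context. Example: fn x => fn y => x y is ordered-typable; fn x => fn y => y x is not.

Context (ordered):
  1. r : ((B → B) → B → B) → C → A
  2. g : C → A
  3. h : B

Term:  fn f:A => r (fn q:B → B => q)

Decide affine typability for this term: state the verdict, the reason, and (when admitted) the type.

yes — at most one use each (r, g, h, f, q); term : A → C → A
variable uses: r: 1, g: 0, h: 0, f (λ-bound): 0, q (λ-bound): 1
order of uses: r, q
typing: well-typed — term : A → C → A
per-discipline verdicts: ordered ✗; linear ✗; affine ✓; relevant ✗; unrestricted ✓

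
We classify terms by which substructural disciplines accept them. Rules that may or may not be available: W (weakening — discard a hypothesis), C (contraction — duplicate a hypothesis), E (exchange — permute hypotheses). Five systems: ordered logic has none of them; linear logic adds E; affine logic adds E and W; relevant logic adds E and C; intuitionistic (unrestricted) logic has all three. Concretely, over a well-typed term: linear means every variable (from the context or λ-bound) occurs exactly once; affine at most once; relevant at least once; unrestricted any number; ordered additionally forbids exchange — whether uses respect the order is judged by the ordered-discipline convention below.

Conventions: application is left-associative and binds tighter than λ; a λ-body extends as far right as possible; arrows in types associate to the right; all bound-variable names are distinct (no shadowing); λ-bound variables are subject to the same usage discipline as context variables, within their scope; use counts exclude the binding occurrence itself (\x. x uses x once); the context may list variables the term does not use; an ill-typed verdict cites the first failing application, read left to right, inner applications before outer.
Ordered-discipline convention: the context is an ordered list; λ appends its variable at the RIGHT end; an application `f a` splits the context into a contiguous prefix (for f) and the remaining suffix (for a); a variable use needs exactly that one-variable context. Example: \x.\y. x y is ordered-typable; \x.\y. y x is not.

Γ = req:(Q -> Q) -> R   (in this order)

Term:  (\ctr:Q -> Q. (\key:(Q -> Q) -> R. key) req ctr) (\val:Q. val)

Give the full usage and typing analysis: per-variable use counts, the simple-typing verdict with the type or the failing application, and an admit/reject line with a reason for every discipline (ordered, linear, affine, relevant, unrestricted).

variable uses: req=1, ctr [bound]=1, key [bound]=1, val [bound]=1
use order (left to right): key, req, ctr, val
typing: well-typed at R
ordered ✓ (single-use (req, ctr, key, val), ordered derivation ok)
linear ✓ (req, ctr, key, val: one use apiece)
affine ✓ (req, ctr, key, val: no repeats, contraction unneeded)
relevant ✓ (none of req, ctr, key, val goes unused)
unrestricted ✓ (well-typed at R; no restrictions here)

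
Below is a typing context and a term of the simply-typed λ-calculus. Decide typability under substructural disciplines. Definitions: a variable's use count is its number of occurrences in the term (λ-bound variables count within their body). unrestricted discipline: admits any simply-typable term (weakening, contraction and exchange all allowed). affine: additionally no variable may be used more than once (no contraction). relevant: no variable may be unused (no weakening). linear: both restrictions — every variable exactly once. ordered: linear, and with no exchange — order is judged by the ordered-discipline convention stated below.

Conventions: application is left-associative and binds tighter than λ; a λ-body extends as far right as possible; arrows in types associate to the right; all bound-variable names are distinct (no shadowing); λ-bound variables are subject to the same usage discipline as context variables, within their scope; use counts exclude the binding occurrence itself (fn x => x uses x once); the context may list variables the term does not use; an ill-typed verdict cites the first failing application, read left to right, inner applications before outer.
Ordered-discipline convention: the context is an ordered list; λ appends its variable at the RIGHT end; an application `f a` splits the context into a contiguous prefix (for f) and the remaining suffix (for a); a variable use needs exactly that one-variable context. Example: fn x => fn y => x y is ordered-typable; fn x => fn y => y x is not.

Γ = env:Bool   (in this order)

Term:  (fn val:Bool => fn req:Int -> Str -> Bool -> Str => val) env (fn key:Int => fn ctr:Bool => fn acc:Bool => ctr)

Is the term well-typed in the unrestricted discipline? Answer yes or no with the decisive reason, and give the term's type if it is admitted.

no — the type mismatch rejects it
usage: env: 1×, val (bound): 1×, req (bound): 0×, key (bound): 0×, ctr (bound): 1×, acc (bound): 0×
uses in reading order: val, env, ctr
typing: ill-typed: an argument Int -> Bool -> Bool -> Bool mismatches the expected Int -> Str -> Bool -> Str
across the five disciplines: ordered ✗ · linear ✗ · affine ✗ · relevant ✗ · unrestricted ✗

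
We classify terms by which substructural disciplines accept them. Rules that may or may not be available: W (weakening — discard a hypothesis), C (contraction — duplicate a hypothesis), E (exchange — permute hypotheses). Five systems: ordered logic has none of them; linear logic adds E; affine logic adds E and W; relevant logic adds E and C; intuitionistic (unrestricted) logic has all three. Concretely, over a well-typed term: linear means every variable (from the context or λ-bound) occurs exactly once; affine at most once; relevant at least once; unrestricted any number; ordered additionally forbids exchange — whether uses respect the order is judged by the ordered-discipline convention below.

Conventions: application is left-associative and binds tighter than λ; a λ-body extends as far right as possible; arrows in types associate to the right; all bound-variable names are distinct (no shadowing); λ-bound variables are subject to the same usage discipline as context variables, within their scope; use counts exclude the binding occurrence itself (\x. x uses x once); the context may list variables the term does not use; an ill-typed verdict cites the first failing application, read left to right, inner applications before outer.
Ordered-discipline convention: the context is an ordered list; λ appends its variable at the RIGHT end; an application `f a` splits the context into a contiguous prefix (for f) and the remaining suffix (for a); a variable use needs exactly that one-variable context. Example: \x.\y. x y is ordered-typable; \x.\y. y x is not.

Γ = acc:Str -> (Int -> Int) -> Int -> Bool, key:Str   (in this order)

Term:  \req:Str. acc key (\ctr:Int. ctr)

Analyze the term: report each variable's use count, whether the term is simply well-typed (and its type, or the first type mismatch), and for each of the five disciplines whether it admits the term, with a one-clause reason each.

use counts: acc=1, key=1, req (bound)=0, ctr (bound)=1
left-to-right use order: acc, key, ctr
typing: well-typed — term : Str -> Int -> Bool
ordered ✗ (req never used (weakening))
linear ✗ (req never used (weakening))
affine ✓ (at most one use each (acc, key, req, ctr))
relevant ✗ (req never used (weakening))
unrestricted ✓ (simply typable at Str -> Int -> Bool; W, C, E all held)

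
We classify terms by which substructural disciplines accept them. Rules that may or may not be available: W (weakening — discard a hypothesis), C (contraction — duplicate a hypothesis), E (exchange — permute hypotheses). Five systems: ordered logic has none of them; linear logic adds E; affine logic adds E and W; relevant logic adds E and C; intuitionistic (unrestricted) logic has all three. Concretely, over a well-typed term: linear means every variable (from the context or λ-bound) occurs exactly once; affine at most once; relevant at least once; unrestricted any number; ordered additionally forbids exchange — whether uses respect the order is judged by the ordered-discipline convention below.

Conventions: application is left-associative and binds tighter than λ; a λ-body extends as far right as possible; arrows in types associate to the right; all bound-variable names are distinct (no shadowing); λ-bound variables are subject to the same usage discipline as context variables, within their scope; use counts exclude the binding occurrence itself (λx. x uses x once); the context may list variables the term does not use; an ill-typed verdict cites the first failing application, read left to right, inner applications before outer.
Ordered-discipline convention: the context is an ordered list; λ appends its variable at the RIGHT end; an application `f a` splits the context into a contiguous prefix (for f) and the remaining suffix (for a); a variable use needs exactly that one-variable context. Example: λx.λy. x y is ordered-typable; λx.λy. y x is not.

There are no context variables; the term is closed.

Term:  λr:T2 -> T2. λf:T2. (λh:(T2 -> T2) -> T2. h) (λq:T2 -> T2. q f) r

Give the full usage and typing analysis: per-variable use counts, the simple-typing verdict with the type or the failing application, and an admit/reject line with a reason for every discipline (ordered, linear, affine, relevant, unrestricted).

use counts: r (λ-bound): 1, f (λ-bound): 1, h (λ-bound): 1, q (λ-bound): 1
uses in reading order: h, q, f, r
typing: well-typed at (T2 -> T2) -> T2 -> T2
ordered: ✗ — no ordered split (uses run h, q, f, r)
linear: ✓ — exactly-once usage across r, f, h, q
affine: ✓ — none of r, f, h, q used more than once
relevant: ✓ — at least one use each (r, f, h, q)
unrestricted: ✓ — typability at (T2 -> T2) -> T2 -> T2 is all that's needed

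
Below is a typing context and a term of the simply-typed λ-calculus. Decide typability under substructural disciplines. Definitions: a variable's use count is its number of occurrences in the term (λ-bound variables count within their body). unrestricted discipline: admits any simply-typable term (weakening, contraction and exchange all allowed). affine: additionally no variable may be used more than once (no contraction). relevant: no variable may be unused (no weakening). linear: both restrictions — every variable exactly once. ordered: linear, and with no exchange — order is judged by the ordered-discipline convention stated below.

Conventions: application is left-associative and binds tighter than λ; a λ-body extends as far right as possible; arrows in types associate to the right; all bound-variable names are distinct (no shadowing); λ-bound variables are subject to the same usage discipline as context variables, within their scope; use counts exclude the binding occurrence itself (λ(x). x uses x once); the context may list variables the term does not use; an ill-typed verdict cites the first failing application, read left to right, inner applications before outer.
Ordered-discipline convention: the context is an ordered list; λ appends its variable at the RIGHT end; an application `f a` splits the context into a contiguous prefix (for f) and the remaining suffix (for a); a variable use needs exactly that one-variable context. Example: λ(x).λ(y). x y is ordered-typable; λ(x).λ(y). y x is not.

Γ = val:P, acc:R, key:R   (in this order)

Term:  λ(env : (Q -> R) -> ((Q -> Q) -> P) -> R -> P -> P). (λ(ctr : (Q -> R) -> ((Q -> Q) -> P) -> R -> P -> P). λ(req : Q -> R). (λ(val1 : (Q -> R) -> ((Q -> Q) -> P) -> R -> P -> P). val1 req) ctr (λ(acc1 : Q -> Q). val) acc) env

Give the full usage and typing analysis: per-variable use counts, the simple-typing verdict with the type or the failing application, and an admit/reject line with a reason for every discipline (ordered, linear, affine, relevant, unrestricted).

counts: val: 1, acc: 1, key: 0, env (bound): 1, ctr (bound): 1, req (bound): 1, val1 (bound): 1, acc1 (bound): 0
left-to-right use order: val1, req, ctr, val, acc, env
typing: ✓ — ((Q -> R) -> ((Q -> Q) -> P) -> R -> P -> P) -> (Q -> R) -> P -> P
ordered: ✗ — key, acc1 left unused
linear: ✗ — key, acc1 left unused
affine: ✓ — no duplicate uses among val, acc, key, env, ctr, req, val1, acc1
relevant: ✗ — key, acc1 left unused
unrestricted: ✓ — typability at ((Q -> R) -> ((Q -> Q) -> P) -> R -> P -> P) -> (Q -> R) -> P -> P is all that's needed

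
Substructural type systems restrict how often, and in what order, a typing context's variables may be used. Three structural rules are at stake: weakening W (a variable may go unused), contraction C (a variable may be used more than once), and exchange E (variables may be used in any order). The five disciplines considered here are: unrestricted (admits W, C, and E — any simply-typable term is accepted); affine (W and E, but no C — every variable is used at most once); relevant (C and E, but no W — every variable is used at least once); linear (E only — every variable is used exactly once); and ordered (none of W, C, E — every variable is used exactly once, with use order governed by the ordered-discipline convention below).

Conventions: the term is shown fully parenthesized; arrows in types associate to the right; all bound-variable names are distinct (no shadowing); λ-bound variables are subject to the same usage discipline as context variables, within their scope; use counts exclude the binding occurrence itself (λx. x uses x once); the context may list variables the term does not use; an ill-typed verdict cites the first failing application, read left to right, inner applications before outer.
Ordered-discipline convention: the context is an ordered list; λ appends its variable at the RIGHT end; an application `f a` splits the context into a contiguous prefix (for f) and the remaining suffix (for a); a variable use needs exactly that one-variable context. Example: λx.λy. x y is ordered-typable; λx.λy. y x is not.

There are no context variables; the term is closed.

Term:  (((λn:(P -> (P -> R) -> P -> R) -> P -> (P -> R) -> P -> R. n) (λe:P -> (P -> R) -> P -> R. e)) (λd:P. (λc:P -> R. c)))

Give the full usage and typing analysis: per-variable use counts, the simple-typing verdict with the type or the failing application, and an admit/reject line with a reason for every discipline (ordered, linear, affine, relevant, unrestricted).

usage: n (bound)=1; e (bound)=1; d (bound)=0; c (bound)=1
use order (left to right): n, e, c
typing: well-typed — term : P -> (P -> R) -> P -> R
ordered: ✗, unused: d — weakening required
linear: ✗, unused: d — weakening required
affine: ✓, at most one use each (n, e, d, c)
relevant: ✗, unused: d — weakening required
unrestricted: ✓, simply typable at P -> (P -> R) -> P -> R; W, C, E all held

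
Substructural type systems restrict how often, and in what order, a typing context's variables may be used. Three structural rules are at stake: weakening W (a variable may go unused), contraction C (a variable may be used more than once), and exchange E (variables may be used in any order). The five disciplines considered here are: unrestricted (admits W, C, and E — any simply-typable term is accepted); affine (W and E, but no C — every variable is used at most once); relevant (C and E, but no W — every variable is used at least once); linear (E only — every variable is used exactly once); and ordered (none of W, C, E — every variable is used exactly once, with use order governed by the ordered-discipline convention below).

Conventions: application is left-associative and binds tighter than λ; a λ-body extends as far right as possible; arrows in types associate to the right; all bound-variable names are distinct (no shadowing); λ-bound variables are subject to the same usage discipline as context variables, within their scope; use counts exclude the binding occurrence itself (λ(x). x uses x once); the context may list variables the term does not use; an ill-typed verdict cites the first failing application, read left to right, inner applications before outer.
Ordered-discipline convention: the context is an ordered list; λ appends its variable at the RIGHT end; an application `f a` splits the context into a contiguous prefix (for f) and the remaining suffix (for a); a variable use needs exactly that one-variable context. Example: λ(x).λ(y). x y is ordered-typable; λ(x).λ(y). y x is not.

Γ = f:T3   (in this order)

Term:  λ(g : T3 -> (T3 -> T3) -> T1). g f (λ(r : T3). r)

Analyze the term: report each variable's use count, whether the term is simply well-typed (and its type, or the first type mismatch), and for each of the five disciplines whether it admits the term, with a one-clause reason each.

variable uses: f ×1; g [bound] ×1; r [bound] ×1
uses in reading order: g, f, r
typing: well-typed — term : (T3 -> (T3 -> T3) -> T1) -> T1
ordered: ✗ — no contiguous prefix/suffix split fits g, f, r
linear: ✓ — exactly-once usage across f, g, r
affine: ✓ — none of f, g, r used more than once
relevant: ✓ — every one of f, g, r appears
unrestricted: ✓ — type-checks ((T3 -> (T3 -> T3) -> T1) -> T1) and nothing is barred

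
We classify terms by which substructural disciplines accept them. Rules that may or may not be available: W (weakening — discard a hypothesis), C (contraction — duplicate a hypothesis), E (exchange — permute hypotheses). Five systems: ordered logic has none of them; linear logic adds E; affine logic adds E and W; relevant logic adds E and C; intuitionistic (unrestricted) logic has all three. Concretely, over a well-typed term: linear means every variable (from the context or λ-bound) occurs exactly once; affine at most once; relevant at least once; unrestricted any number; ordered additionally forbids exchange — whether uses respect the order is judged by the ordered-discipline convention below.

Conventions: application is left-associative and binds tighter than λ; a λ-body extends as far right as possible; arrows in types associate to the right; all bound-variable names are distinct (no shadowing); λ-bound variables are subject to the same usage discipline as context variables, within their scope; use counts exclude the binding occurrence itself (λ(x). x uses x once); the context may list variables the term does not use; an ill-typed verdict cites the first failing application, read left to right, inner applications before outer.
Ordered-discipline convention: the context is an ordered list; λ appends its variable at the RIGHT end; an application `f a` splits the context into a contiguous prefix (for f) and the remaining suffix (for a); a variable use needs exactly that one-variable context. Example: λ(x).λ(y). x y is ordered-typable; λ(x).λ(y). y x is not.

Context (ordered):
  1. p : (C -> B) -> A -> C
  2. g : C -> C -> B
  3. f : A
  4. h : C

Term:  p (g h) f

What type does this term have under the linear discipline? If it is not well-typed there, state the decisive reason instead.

term : C
use counts: p: 1×; g: 1×; f: 1×; h: 1×
use order (left to right): p, g, h, f
typing: the term checks, with type C
all disciplines: ordered ✗; linear ✓; affine ✓; relevant ✓; unrestricted ✓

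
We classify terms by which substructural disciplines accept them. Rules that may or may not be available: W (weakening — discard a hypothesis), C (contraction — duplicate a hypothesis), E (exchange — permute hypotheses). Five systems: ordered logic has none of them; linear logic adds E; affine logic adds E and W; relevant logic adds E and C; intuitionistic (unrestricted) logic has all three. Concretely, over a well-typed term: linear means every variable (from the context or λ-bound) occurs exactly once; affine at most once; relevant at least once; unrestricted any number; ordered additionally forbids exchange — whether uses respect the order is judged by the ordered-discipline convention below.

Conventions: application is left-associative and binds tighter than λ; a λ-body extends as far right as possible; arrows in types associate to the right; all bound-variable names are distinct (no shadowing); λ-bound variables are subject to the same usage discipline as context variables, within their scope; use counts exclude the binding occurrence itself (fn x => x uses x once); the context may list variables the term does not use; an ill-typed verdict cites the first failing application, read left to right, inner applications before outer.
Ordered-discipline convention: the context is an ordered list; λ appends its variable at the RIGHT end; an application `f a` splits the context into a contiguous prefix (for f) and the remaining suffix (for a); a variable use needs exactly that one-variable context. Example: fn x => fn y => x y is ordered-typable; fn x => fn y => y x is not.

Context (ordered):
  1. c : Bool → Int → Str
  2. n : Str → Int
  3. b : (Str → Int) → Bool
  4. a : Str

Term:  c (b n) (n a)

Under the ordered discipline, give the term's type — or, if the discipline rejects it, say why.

not well-typed under ordered — uses contraction: n ×2
counts: c=1, n=2, b=1, a=1
uses in reading order: c, b, n, n, a
typing: well-typed — term : Str
per-discipline verdicts: ordered ✗ | linear ✗ | affine ✗ | relevant ✓ | unrestricted ✓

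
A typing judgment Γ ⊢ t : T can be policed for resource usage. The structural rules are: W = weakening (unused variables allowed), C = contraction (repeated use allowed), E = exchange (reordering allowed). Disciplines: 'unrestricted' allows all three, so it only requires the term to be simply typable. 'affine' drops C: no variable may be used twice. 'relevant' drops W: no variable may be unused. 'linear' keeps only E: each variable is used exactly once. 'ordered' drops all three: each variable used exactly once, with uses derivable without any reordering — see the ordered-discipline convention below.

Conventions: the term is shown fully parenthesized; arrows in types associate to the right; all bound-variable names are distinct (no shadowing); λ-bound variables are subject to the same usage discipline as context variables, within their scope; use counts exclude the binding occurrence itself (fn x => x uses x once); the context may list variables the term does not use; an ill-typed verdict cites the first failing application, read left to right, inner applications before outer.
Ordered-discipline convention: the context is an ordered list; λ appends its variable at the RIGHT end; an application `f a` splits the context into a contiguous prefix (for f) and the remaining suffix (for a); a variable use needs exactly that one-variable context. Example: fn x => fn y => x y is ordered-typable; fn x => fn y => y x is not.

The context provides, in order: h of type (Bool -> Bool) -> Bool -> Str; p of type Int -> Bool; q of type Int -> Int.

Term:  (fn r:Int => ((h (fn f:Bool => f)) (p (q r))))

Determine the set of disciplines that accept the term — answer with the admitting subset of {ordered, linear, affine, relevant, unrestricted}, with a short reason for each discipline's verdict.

admitted by: ordered, linear, affine, relevant, unrestricted
use counts: h: 1, p: 1, q: 1, r [bound]: 1, f [bound]: 1
left-to-right use order: h, f, p, q, r
typing: the term checks, with type Int -> Str
ordered: ✓ — single-use (h, p, q, r, f), ordered derivation ok
linear: ✓ — single use per variable (h, p, q, r, f)
affine: ✓ — at most one use each (h, p, q, r, f)
relevant: ✓ — none of h, p, q, r, f goes unused
unrestricted: ✓ — well-typed at Int -> Str; no restrictions here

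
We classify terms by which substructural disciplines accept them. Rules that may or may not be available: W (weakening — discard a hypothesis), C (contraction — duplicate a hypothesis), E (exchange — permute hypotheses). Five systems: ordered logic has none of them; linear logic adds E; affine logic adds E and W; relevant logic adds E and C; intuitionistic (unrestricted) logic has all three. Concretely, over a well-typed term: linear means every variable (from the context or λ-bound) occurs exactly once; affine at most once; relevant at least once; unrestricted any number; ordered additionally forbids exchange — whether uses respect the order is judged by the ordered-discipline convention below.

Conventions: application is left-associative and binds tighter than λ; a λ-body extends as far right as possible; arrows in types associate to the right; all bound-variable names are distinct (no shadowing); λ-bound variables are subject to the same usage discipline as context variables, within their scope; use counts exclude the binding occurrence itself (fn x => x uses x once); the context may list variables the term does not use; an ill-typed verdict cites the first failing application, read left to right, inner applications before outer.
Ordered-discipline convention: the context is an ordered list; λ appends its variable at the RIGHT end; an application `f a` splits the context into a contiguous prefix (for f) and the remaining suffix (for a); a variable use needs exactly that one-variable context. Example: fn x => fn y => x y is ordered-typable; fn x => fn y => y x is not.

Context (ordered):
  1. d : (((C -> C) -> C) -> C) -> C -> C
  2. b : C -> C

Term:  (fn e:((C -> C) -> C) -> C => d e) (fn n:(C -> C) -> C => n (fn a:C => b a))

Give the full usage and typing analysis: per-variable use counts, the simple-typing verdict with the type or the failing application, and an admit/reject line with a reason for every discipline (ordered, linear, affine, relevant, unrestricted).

usage: d=1, b=1, e [bound]=1, n [bound]=1, a [bound]=1
left-to-right use order: d, e, n, b, a
typing: ✓ — C -> C
ordered ✗ (no contiguous prefix/suffix split fits d, e, n, b, a)
linear ✓ (each of d, b, e, n, a used exactly once)
affine ✓ (no duplicate uses among d, b, e, n, a)
relevant ✓ (every one of d, b, e, n, a appears)
unrestricted ✓ (type-checks (C -> C) and nothing is barred)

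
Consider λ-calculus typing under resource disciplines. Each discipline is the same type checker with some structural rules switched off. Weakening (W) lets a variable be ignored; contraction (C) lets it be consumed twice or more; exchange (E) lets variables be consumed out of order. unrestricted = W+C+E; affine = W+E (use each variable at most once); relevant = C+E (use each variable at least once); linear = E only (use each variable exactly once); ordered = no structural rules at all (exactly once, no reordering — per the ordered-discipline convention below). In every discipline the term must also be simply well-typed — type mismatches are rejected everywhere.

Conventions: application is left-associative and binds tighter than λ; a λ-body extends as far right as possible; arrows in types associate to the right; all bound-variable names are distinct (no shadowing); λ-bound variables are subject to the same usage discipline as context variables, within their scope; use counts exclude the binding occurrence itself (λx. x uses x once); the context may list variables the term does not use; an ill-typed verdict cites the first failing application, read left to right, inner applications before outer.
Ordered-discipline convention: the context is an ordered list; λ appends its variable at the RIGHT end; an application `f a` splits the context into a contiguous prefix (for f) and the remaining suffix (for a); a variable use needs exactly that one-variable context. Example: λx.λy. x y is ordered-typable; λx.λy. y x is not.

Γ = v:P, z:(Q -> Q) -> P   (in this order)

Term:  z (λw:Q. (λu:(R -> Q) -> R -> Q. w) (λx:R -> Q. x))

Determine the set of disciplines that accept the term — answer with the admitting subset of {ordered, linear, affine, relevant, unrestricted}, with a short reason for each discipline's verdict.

accepted by: affine, unrestricted
usage: v ×0, z ×1, w (λ-bound) ×1, u (λ-bound) ×0, x (λ-bound) ×1
uses in reading order: z, w, x
typing: ✓ — P
ordered: ✗ — unused: v, u — weakening required
linear: ✗ — unused: v, u — weakening required
affine: ✓ — v, z, w, u, x: no repeats, contraction unneeded
relevant: ✗ — unused: v, u — weakening required
unrestricted: ✓ — typability at P is all that's needed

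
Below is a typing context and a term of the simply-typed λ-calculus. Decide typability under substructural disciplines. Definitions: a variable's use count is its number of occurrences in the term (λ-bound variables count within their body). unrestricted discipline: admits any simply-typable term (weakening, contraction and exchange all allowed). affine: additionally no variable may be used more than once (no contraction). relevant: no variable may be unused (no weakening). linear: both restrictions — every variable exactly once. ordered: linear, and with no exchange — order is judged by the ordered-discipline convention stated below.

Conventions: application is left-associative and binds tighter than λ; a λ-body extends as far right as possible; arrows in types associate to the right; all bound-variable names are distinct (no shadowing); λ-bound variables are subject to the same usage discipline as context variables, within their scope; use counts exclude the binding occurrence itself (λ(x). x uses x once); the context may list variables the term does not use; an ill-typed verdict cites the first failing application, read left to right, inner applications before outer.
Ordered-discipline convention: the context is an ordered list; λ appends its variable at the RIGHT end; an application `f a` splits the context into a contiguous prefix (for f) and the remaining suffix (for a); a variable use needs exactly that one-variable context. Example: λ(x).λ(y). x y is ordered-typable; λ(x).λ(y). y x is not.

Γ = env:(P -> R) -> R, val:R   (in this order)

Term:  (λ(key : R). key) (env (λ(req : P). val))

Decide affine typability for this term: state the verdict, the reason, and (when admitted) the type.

yes — none of env, val, key, req used more than once; term : R
variable uses: env: 1, val: 1, key [bound]: 1, req [bound]: 0
order of uses: key, env, val
typing: well-typed — term : R
per-discipline verdicts: ordered ✗; linear ✗; affine ✓; relevant ✗; unrestricted ✓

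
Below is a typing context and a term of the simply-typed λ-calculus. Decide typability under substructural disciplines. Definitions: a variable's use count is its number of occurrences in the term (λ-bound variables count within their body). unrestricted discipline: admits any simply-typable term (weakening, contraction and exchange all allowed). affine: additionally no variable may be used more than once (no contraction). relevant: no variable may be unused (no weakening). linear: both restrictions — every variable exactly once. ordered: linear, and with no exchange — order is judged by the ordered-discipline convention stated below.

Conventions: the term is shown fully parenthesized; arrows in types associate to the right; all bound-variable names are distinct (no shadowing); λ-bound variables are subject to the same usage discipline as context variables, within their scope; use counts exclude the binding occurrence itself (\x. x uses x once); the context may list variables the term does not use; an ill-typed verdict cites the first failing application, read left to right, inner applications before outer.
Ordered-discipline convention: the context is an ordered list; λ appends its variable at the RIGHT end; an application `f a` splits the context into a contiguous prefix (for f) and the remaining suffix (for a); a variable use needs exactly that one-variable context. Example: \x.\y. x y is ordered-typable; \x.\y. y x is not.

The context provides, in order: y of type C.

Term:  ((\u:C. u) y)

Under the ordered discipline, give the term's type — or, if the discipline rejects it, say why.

term : C
variable uses: y=1, u [bound]=1
use order (left to right): u, y
typing: the term checks, with type C
across the five disciplines: ordered ✓ | linear ✓ | affine ✓ | relevant ✓ | unrestricted ✓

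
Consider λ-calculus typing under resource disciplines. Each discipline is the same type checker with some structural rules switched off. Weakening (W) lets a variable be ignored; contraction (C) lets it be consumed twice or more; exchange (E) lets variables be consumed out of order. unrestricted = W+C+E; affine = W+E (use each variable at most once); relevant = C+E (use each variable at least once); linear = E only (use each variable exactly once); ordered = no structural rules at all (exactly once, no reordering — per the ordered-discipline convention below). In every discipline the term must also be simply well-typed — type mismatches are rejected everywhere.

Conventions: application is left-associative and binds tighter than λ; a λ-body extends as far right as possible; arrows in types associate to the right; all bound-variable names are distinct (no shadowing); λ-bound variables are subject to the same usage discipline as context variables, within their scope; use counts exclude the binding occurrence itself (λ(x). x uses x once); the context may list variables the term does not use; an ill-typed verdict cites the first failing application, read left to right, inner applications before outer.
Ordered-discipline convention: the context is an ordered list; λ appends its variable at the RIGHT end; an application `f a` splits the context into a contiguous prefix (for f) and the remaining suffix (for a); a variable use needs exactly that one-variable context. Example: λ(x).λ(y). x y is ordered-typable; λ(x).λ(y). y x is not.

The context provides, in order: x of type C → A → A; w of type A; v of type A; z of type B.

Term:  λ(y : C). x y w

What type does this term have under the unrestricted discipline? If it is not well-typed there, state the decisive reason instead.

term : C → A
usage: x: 1×, w: 1×, v: 0×, z: 0×, y [bound]: 1×
left-to-right use order: x, y, w
typing: ✓ — C → A
all disciplines: ordered ✗ | linear ✗ | affine ✓ | relevant ✗ | unrestricted ✓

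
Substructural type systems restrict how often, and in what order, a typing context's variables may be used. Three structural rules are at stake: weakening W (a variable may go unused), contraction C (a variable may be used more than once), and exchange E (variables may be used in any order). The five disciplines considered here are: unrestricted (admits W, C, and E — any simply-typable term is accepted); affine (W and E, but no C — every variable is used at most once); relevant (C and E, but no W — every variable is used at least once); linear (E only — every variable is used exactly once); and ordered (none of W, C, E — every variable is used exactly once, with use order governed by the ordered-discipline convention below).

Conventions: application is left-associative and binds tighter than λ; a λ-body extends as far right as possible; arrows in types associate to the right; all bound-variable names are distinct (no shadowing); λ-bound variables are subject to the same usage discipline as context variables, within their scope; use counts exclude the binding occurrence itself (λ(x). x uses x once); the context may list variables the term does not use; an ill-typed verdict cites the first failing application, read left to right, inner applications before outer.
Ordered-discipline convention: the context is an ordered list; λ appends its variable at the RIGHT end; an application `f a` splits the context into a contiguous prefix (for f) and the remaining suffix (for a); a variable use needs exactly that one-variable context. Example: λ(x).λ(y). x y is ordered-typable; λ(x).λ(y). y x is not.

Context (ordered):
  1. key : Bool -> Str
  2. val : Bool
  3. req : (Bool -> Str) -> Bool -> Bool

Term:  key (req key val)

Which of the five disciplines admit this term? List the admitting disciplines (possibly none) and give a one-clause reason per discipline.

admitted by: relevant, unrestricted
counts: key ×2, val ×1, req ×1
order of uses: key, req, key, val
typing: well-typed — term : Str
ordered: ✗, key ×2 used more than once (contraction)
linear: ✗, key ×2 used more than once (contraction)
affine: ✗, key ×2 used more than once (contraction)
relevant: ✓, every one of key, val, req appears
unrestricted: ✓, well-typed at Str; no restrictions here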